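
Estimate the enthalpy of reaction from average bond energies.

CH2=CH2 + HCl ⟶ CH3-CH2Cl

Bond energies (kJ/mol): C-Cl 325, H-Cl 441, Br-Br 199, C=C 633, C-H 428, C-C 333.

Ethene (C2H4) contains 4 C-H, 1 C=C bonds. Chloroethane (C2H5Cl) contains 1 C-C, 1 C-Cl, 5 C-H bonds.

Bonds broken (reactants):
  C-H: 4 × 428 = 1712
  C=C: 1 × 633 = 633
  H-Cl: 1 × 441 = 441
  Σ(broken) = 2786 kJ
Bonds formed (products):
  C-C: 1 × 333 = 333
  C-Cl: 1 × 325 = 325
  C-H: 5 × 428 = 2140
  Σ(formed) = 2798 kJ
ΔH = Σ(broken) − Σ(formed) = 2786 − 2798 = −12 kJ

ΔH ≈ −12 kJ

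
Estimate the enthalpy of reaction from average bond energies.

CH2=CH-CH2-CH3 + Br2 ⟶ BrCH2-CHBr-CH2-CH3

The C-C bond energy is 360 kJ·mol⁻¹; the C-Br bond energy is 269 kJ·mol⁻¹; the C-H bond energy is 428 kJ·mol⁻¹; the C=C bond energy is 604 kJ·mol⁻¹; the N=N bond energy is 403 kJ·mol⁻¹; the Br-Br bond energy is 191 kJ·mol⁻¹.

ΔH ≈ −103 kJ

Bonds broken (reactants):
  Br-Br: 1 × 191 = 191
  C-C: 2 × 360 = 720
  C-H: 8 × 428 = 3424
  C=C: 1 × 604 = 604
  Σ(broken) = 4939 kJ
Bonds formed (products):
  C-Br: 2 × 269 = 538
  C-C: 3 × 360 = 1080
  C-H: 8 × 428 = 3424
  Σ(formed) = 5042 kJ
ΔH = Σ(broken) − Σ(formed) = 4939 − 5042 = −103 kJ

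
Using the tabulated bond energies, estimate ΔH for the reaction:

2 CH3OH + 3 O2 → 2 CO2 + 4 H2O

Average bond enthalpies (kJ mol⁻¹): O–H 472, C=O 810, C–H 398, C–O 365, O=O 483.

ΔH ≈ −1505 kJ

Bonds broken (reactants):
  C–H: 6 × 398 = 2388
  C–O: 2 × 365 = 730
  O–H: 2 × 472 = 944
  O=O: 3 × 483 = 1449
  Σ(broken) = 5511 kJ
Bonds formed (products):
  C=O: 4 × 810 = 3240
  O–H: 8 × 472 = 3776
  Σ(formed) = 7016 kJ
ΔH = Σ(broken) − Σ(formed) = 5511 − 7016 = −1505 kJ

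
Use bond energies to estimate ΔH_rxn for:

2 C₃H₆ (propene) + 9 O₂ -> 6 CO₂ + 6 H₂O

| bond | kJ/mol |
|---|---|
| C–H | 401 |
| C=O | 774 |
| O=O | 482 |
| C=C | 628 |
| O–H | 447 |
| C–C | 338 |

ΔH ≈ −3570 kJ

Bonds broken (reactants):
  C–C: 2 × 338 = 676
  C–H: 12 × 401 = 4812
  C=C: 2 × 628 = 1256
  O=O: 9 × 482 = 4338
  Σ(broken) = 11082 kJ
Bonds formed (products):
  C=O: 12 × 774 = 9288
  O–H: 12 × 447 = 5364
  Σ(formed) = 14652 kJ
ΔH = Σ(broken) − Σ(formed) = 11082 − 14652 = −3570 kJ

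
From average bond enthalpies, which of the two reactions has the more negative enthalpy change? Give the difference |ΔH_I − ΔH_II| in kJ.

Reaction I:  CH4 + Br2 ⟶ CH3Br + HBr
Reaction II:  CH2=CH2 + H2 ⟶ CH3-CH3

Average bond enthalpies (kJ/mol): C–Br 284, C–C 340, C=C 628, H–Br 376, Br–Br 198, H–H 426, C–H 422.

Reaction I:
  Bonds broken (reactants):
    Br–Br: 1 × 198 = 198
    C–H: 4 × 422 = 1688
    Σ(broken) = 1886 kJ
  Bonds formed (products):
    C–Br: 1 × 284 = 284
    C–H: 3 × 422 = 1266
    H–Br: 1 × 376 = 376
    Σ(formed) = 1926 kJ
  ΔH_I = 1886 − 1926 = −40 kJ
Reaction II:
  Bonds broken (reactants):
    C–H: 4 × 422 = 1688
    C=C: 1 × 628 = 628
    H–H: 1 × 426 = 426
    Σ(broken) = 2742 kJ
  Bonds formed (products):
    C–C: 1 × 340 = 340
    C–H: 6 × 422 = 2532
    Σ(formed) = 2872 kJ
  ΔH_II = 2742 − 2872 = −130 kJ
ΔH_I − ΔH_II = +90 kJ, so reaction II has the more negative ΔH; |ΔH_I − ΔH_II| = 90 kJ.

Reaction II, by 90 kJ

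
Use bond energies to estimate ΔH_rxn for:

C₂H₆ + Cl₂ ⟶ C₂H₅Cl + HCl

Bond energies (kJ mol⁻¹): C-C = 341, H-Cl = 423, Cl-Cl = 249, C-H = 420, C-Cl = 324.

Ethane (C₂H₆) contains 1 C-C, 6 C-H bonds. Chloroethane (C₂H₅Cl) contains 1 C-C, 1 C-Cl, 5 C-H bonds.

ΔH ≈ −78 kJ

Bonds broken (reactants):
  C-C: 1 × 341 = 341
  C-H: 6 × 420 = 2520
  Cl-Cl: 1 × 249 = 249
  Σ(broken) = 3110 kJ
Bonds formed (products):
  C-C: 1 × 341 = 341
  C-Cl: 1 × 324 = 324
  C-H: 5 × 420 = 2100
  H-Cl: 1 × 423 = 423
  Σ(formed) = 3188 kJ
ΔH = Σ(broken) − Σ(formed) = 3110 − 3188 = −78 kJ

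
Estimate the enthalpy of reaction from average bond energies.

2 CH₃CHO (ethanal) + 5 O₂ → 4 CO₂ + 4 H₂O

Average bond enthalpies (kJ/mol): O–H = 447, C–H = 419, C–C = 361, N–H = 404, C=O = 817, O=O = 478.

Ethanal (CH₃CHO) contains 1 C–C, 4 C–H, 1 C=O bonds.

Bonds broken (reactants):
  C–C: 2 × 361 = 722
  C–H: 8 × 419 = 3352
  C=O: 2 × 817 = 1634
  O=O: 5 × 478 = 2390
  Σ(broken) = 8098 kJ
Bonds formed (products):
  C=O: 8 × 817 = 6536
  O–H: 8 × 447 = 3576
  Σ(formed) = 10112 kJ
ΔH = Σ(broken) − Σ(formed) = 8098 − 10112 = −2014 kJ

ΔH ≈ −2014 kJ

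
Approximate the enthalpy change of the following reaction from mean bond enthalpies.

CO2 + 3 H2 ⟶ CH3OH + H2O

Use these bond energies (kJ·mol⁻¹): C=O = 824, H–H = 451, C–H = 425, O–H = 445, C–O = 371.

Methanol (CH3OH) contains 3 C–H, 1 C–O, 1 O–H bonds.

ΔH ≈ +20 kJ

Bonds broken (reactants):
  C=O: 2 × 824 = 1648
  H–H: 3 × 451 = 1353
  Σ(broken) = 3001 kJ
Bonds formed (products):
  C–H: 3 × 425 = 1275
  C–O: 1 × 371 = 371
  O–H: 3 × 445 = 1335
  Σ(formed) = 2981 kJ
ΔH = Σ(broken) − Σ(formed) = 3001 − 2981 = +20 kJ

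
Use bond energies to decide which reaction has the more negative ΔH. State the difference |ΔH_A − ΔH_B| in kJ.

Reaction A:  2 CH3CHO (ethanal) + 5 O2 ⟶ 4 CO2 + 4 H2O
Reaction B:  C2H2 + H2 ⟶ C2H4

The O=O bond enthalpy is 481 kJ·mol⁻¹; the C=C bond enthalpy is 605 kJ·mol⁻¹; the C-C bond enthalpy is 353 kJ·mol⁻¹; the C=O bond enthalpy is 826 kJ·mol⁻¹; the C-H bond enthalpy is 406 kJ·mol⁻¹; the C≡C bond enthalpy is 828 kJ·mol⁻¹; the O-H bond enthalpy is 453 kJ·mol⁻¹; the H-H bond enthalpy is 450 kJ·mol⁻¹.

Reaction A, by 2082 kJ

Reaction A:
  Bonds broken (reactants):
    C-C: 2 × 353 = 706
    C-H: 8 × 406 = 3248
    C=O: 2 × 826 = 1652
    O=O: 5 × 481 = 2405
    Σ(broken) = 8011 kJ
  Bonds formed (products):
    C=O: 8 × 826 = 6608
    O-H: 8 × 453 = 3624
    Σ(formed) = 10232 kJ
  ΔH_A = 8011 − 10232 = −2221 kJ
Reaction B:
  Bonds broken (reactants):
    C≡C: 1 × 828 = 828
    C-H: 2 × 406 = 812
    H-H: 1 × 450 = 450
    Σ(broken) = 2090 kJ
  Bonds formed (products):
    C-H: 4 × 406 = 1624
    C=C: 1 × 605 = 605
    Σ(formed) = 2229 kJ
  ΔH_B = 2090 − 2229 = −139 kJ
ΔH_A − ΔH_B = −2082 kJ, so reaction A has the more negative ΔH; |ΔH_A − ΔH_B| = 2082 kJ.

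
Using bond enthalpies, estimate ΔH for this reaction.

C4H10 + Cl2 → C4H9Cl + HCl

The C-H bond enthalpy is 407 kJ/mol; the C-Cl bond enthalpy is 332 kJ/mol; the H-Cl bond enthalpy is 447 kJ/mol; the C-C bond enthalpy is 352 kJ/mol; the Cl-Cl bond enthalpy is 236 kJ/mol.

Bonds broken (reactants):
  C-C: 3 × 352 = 1056
  C-H: 10 × 407 = 4070
  Cl-Cl: 1 × 236 = 236
  Σ(broken) = 5362 kJ
Bonds formed (products):
  C-C: 3 × 352 = 1056
  C-Cl: 1 × 332 = 332
  C-H: 9 × 407 = 3663
  H-Cl: 1 × 447 = 447
  Σ(formed) = 5498 kJ
ΔH = Σ(broken) − Σ(formed) = 5362 − 5498 = −136 kJ

ΔH ≈ −136 kJ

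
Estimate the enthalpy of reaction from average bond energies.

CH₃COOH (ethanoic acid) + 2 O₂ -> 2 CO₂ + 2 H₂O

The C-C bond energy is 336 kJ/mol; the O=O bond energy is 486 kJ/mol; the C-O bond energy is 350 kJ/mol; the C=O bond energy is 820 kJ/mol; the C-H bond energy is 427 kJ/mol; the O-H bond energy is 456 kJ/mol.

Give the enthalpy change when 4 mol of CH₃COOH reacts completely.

ΔH = −3556 kJ

Bonds broken (reactants):
  C-C: 1 × 336 = 336
  C-H: 3 × 427 = 1281
  C-O: 1 × 350 = 350
  C=O: 1 × 820 = 820
  O-H: 1 × 456 = 456
  O=O: 2 × 486 = 972
  Σ(broken) = 4215 kJ
Bonds formed (products):
  C=O: 4 × 820 = 3280
  O-H: 4 × 456 = 1824
  Σ(formed) = 5104 kJ
ΔH = Σ(broken) − Σ(formed) = 4215 − 5104 = −889 kJ
For 4× the reaction as written: 4 × (−889) = −3556 kJ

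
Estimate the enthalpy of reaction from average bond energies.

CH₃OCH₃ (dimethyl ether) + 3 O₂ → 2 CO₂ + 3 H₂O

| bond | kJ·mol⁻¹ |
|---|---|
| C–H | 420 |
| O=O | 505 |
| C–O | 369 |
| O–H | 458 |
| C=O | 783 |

ΔH ≈ −1107 kJ

Bonds broken (reactants):
  C–H: 6 × 420 = 2520
  C–O: 2 × 369 = 738
  O=O: 3 × 505 = 1515
  Σ(broken) = 4773 kJ
Bonds formed (products):
  C=O: 4 × 783 = 3132
  O–H: 6 × 458 = 2748
  Σ(formed) = 5880 kJ
ΔH = Σ(broken) − Σ(formed) = 4773 − 5880 = −1107 kJ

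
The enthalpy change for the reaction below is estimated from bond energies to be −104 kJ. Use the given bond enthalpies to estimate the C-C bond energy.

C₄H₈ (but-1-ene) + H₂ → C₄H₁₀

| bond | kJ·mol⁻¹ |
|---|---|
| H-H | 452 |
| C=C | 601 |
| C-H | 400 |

D(C-C) ≈ 357 kJ/mol

Let D be the C-C bond energy.
Σ(broken) = 2×D + 8×400 + 1×601 + 1×452 = 4253 + 2D
Σ(formed) = 3×D + 10×400 = 4000 + 3D
ΔH = Σ(broken) − Σ(formed) = (4253 + 2D) − (4000 + 3D) = +253 − D
Setting this equal to −104 kJ gives D = 357 kJ/mol.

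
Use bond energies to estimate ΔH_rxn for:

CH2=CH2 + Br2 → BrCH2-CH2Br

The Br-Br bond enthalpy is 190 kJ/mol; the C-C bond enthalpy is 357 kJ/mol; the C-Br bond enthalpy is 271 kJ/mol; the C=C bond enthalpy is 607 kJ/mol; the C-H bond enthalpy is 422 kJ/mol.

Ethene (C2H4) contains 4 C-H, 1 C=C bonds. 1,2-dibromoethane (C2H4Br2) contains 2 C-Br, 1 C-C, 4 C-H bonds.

ΔH ≈ −102 kJ

Bonds broken (reactants):
  Br-Br: 1 × 190 = 190
  C-H: 4 × 422 = 1688
  C=C: 1 × 607 = 607
  Σ(broken) = 2485 kJ
Bonds formed (products):
  C-Br: 2 × 271 = 542
  C-C: 1 × 357 = 357
  C-H: 4 × 422 = 1688
  Σ(formed) = 2587 kJ
ΔH = Σ(broken) − Σ(formed) = 2485 − 2587 = −102 kJ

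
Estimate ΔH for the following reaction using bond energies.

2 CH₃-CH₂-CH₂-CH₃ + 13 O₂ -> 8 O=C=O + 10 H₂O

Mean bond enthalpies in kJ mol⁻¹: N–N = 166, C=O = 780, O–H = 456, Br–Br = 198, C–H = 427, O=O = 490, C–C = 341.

Bonds broken (reactants):
  C–C: 6 × 341 = 2046
  C–H: 20 × 427 = 8540
  O=O: 13 × 490 = 6370
  Σ(broken) = 16956 kJ
Bonds formed (products):
  C=O: 16 × 780 = 12480
  O–H: 20 × 456 = 9120
  Σ(formed) = 21600 kJ
ΔH = Σ(broken) − Σ(formed) = 16956 − 21600 = −4644 kJ

ΔH ≈ −4644 kJ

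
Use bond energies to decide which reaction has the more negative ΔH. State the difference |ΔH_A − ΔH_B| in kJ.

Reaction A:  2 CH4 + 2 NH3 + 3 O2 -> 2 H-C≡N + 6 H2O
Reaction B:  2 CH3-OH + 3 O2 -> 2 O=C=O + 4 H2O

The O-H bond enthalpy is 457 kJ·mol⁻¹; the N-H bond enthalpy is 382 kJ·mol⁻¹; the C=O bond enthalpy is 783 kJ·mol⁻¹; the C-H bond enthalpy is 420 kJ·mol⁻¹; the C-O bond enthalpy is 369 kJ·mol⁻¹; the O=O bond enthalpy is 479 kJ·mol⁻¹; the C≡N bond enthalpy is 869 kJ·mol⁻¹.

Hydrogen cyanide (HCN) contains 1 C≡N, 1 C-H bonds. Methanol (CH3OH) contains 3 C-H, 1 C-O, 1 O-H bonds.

Reaction A:
  Bonds broken (reactants):
    C-H: 8 × 420 = 3360
    N-H: 6 × 382 = 2292
    O=O: 3 × 479 = 1437
    Σ(broken) = 7089 kJ
  Bonds formed (products):
    C≡N: 2 × 869 = 1738
    C-H: 2 × 420 = 840
    O-H: 12 × 457 = 5484
    Σ(formed) = 8062 kJ
  ΔH_A = 7089 − 8062 = −973 kJ
Reaction B:
  Bonds broken (reactants):
    C-H: 6 × 420 = 2520
    C-O: 2 × 369 = 738
    O-H: 2 × 457 = 914
    O=O: 3 × 479 = 1437
    Σ(broken) = 5609 kJ
  Bonds formed (products):
    C=O: 4 × 783 = 3132
    O-H: 8 × 457 = 3656
    Σ(formed) = 6788 kJ
  ΔH_B = 5609 − 6788 = −1179 kJ
ΔH_A − ΔH_B = +206 kJ, so reaction B has the more negative ΔH; |ΔH_A − ΔH_B| = 206 kJ.

Reaction B, by 206 kJ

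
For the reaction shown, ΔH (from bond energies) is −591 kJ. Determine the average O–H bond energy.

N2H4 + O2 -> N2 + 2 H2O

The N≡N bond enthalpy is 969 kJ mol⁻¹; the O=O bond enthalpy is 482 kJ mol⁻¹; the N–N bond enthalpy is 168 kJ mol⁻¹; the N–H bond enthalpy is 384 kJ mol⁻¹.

Let D be the O–H bond energy.
Σ(broken) = 4×384 + 1×168 + 1×482 = 2186
Σ(formed) = 1×969 + 4×D = 969 + 4D
ΔH = Σ(broken) − Σ(formed) = (2186) − (969 + 4D) = +1217 − 4D
Setting this equal to −591 kJ gives 4D = 1808, so D = 452 kJ/mol.

D(O–H) ≈ 452 kJ/mol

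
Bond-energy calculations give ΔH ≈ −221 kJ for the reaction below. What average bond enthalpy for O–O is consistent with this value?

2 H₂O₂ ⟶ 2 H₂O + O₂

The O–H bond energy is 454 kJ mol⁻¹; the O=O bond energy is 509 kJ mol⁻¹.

Let D be the O–O bond energy.
Σ(broken) = 4×454 + 2×D = 1816 + 2D
Σ(formed) = 4×454 + 1×509 = 2325
ΔH = Σ(broken) − Σ(formed) = (1816 + 2D) − (2325) = −509 + 2D
Setting this equal to −221 kJ gives 2D = 288, so D = 144 kJ/mol.

D(O–O) ≈ 144 kJ/mol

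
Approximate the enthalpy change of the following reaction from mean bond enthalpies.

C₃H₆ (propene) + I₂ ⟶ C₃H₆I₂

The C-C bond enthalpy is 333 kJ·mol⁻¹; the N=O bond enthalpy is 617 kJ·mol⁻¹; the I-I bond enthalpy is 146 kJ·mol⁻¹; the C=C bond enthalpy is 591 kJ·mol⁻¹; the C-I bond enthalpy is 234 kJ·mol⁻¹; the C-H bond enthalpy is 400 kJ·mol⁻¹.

ΔH ≈ −64 kJ

Bonds broken (reactants):
  C-C: 1 × 333 = 333
  C-H: 6 × 400 = 2400
  C=C: 1 × 591 = 591
  I-I: 1 × 146 = 146
  Σ(broken) = 3470 kJ
Bonds formed (products):
  C-C: 2 × 333 = 666
  C-H: 6 × 400 = 2400
  C-I: 2 × 234 = 468
  Σ(formed) = 3534 kJ
ΔH = Σ(broken) − Σ(formed) = 3470 − 3534 = −64 kJ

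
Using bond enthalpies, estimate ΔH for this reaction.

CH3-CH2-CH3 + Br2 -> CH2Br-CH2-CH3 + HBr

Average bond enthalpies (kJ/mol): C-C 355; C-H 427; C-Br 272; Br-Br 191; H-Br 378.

ΔH ≈ −32 kJ

Bonds broken (reactants):
  Br-Br: 1 × 191 = 191
  C-C: 2 × 355 = 710
  C-H: 8 × 427 = 3416
  Σ(broken) = 4317 kJ
Bonds formed (products):
  C-Br: 1 × 272 = 272
  C-C: 2 × 355 = 710
  C-H: 7 × 427 = 2989
  H-Br: 1 × 378 = 378
  Σ(formed) = 4349 kJ
ΔH = Σ(broken) − Σ(formed) = 4317 − 4349 = −32 kJ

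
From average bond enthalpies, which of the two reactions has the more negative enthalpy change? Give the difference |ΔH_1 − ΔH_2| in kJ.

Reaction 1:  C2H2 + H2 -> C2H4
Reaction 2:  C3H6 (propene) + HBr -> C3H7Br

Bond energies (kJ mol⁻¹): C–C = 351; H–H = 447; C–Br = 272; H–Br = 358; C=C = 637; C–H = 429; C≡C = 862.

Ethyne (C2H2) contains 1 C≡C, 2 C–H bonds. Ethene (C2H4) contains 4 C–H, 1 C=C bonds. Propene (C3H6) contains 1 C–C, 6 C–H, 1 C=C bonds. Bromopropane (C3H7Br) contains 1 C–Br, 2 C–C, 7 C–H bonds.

Reaction 1:
  Bonds broken (reactants):
    C≡C: 1 × 862 = 862
    C–H: 2 × 429 = 858
    H–H: 1 × 447 = 447
    Σ(broken) = 2167 kJ
  Bonds formed (products):
    C–H: 4 × 429 = 1716
    C=C: 1 × 637 = 637
    Σ(formed) = 2353 kJ
  ΔH_1 = 2167 − 2353 = −186 kJ
Reaction 2:
  Bonds broken (reactants):
    C–C: 1 × 351 = 351
    C–H: 6 × 429 = 2574
    C=C: 1 × 637 = 637
    H–Br: 1 × 358 = 358
    Σ(broken) = 3920 kJ
  Bonds formed (products):
    C–Br: 1 × 272 = 272
    C–C: 2 × 351 = 702
    C–H: 7 × 429 = 3003
    Σ(formed) = 3977 kJ
  ΔH_2 = 3920 − 3977 = −57 kJ
ΔH_1 − ΔH_2 = −129 kJ, so reaction 1 has the more negative ΔH; |ΔH_1 − ΔH_2| = 129 kJ.

Reaction 1, by 129 kJ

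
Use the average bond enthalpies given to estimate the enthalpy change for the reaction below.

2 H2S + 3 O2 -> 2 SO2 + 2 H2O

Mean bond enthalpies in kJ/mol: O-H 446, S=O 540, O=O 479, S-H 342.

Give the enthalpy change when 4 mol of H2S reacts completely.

ΔH = −2278 kJ

Bonds broken (reactants):
  O=O: 3 × 479 = 1437
  S-H: 4 × 342 = 1368
  Σ(broken) = 2805 kJ
Bonds formed (products):
  O-H: 4 × 446 = 1784
  S=O: 4 × 540 = 2160
  Σ(formed) = 3944 kJ
ΔH = Σ(broken) − Σ(formed) = 2805 − 3944 = −1139 kJ
For 2× the reaction as written: 2 × (−1139) = −2278 kJ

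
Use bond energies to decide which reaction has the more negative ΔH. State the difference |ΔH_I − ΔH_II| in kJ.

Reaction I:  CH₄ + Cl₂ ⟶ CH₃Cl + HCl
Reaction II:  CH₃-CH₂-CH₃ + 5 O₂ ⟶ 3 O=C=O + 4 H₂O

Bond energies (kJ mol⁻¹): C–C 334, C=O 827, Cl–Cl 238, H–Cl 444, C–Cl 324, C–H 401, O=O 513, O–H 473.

Reaction I:
  Bonds broken (reactants):
    C–H: 4 × 401 = 1604
    Cl–Cl: 1 × 238 = 238
    Σ(broken) = 1842 kJ
  Bonds formed (products):
    C–Cl: 1 × 324 = 324
    C–H: 3 × 401 = 1203
    H–Cl: 1 × 444 = 444
    Σ(formed) = 1971 kJ
  ΔH_I = 1842 − 1971 = −129 kJ
Reaction II:
  Bonds broken (reactants):
    C–C: 2 × 334 = 668
    C–H: 8 × 401 = 3208
    O=O: 5 × 513 = 2565
    Σ(broken) = 6441 kJ
  Bonds formed (products):
    C=O: 6 × 827 = 4962
    O–H: 8 × 473 = 3784
    Σ(formed) = 8746 kJ
  ΔH_II = 6441 − 8746 = −2305 kJ
ΔH_I − ΔH_II = +2176 kJ, so reaction II has the more negative ΔH; |ΔH_I − ΔH_II| = 2176 kJ.

Reaction II, by 2176 kJ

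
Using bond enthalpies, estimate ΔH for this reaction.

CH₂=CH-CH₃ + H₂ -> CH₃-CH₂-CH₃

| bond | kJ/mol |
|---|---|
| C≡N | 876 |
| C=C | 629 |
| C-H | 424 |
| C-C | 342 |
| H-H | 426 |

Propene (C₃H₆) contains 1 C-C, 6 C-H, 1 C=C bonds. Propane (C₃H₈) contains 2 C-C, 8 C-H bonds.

Bonds broken (reactants):
  C-C: 1 × 342 = 342
  C-H: 6 × 424 = 2544
  C=C: 1 × 629 = 629
  H-H: 1 × 426 = 426
  Σ(broken) = 3941 kJ
Bonds formed (products):
  C-C: 2 × 342 = 684
  C-H: 8 × 424 = 3392
  Σ(formed) = 4076 kJ
ΔH = Σ(broken) − Σ(formed) = 3941 − 4076 = −135 kJ

ΔH ≈ −135 kJ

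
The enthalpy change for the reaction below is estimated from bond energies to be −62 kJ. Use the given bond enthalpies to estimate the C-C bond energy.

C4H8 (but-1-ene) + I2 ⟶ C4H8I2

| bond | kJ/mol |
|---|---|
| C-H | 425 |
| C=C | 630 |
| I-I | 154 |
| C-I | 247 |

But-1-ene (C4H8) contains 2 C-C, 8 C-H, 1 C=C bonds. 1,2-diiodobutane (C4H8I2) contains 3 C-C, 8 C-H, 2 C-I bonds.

Let D be the C-C bond energy.
Σ(broken) = 2×D + 8×425 + 1×630 + 1×154 = 4184 + 2D
Σ(formed) = 3×D + 8×425 + 2×247 = 3894 + 3D
ΔH = Σ(broken) − Σ(formed) = (4184 + 2D) − (3894 + 3D) = +290 − D
Setting this equal to −62 kJ gives D = 352 kJ/mol.

D(C-C) ≈ 352 kJ/mol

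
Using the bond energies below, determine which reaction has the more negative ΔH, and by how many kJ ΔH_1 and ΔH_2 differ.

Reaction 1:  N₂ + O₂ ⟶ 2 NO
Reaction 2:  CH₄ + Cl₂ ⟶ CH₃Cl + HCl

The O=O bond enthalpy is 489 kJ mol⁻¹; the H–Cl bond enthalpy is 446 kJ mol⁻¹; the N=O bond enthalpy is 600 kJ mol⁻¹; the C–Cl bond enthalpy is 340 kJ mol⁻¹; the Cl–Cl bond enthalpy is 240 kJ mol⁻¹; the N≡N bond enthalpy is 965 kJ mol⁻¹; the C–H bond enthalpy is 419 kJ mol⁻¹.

Reaction 2, by 381 kJ

Reaction 1:
  Bonds broken (reactants):
    N≡N: 1 × 965 = 965
    O=O: 1 × 489 = 489
    Σ(broken) = 1454 kJ
  Bonds formed (products):
    N=O: 2 × 600 = 1200
    Σ(formed) = 1200 kJ
  ΔH_1 = 1454 − 1200 = +254 kJ
Reaction 2:
  Bonds broken (reactants):
    C–H: 4 × 419 = 1676
    Cl–Cl: 1 × 240 = 240
    Σ(broken) = 1916 kJ
  Bonds formed (products):
    C–Cl: 1 × 340 = 340
    C–H: 3 × 419 = 1257
    H–Cl: 1 × 446 = 446
    Σ(formed) = 2043 kJ
  ΔH_2 = 1916 − 2043 = −127 kJ
ΔH_1 − ΔH_2 = +381 kJ, so reaction 2 has the more negative ΔH; |ΔH_1 − ΔH_2| = 381 kJ.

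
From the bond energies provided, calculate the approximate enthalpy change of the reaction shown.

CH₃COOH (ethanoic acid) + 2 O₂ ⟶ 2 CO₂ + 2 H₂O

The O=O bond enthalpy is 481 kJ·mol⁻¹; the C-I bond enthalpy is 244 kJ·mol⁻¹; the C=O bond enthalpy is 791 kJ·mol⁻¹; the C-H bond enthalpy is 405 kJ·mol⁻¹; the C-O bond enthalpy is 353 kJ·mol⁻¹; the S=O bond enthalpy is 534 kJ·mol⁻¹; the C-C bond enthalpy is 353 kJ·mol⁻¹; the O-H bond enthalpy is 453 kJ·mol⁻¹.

ΔH ≈ −849 kJ

Bonds broken (reactants):
  C-C: 1 × 353 = 353
  C-H: 3 × 405 = 1215
  C-O: 1 × 353 = 353
  C=O: 1 × 791 = 791
  O-H: 1 × 453 = 453
  O=O: 2 × 481 = 962
  Σ(broken) = 4127 kJ
Bonds formed (products):
  C=O: 4 × 791 = 3164
  O-H: 4 × 453 = 1812
  Σ(formed) = 4976 kJ
ΔH = Σ(broken) − Σ(formed) = 4127 − 4976 = −849 kJ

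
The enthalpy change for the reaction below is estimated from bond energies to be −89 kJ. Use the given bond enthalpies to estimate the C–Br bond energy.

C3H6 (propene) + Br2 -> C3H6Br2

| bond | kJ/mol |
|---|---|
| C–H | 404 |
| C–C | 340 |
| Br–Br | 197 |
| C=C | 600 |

D(C–Br) ≈ 273 kJ/mol

Let D be the C–Br bond energy.
Σ(broken) = 1×197 + 1×340 + 6×404 + 1×600 = 3561
Σ(formed) = 2×D + 2×340 + 6×404 = 3104 + 2D
ΔH = Σ(broken) − Σ(formed) = (3561) − (3104 + 2D) = +457 − 2D
Setting this equal to −89 kJ gives 2D = 546, so D = 273 kJ/mol.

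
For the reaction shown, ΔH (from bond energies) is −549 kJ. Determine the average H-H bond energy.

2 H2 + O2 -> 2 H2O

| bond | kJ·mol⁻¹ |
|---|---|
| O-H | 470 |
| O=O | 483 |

D(H-H) ≈ 424 kJ/mol

Let D be the H-H bond energy.
Σ(broken) = 2×D + 1×483 = 483 + 2D
Σ(formed) = 4×470 = 1880
ΔH = Σ(broken) − Σ(formed) = (483 + 2D) − (1880) = −1397 + 2D
Setting this equal to −549 kJ gives 2D = 848, so D = 424 kJ/mol.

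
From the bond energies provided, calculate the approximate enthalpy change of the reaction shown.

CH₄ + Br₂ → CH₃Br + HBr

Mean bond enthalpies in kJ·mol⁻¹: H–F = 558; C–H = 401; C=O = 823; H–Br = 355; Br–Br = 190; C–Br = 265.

ΔH ≈ −29 kJ

Bonds broken (reactants):
  Br–Br: 1 × 190 = 190
  C–H: 4 × 401 = 1604
  Σ(broken) = 1794 kJ
Bonds formed (products):
  C–Br: 1 × 265 = 265
  C–H: 3 × 401 = 1203
  H–Br: 1 × 355 = 355
  Σ(formed) = 1823 kJ
ΔH = Σ(broken) − Σ(formed) = 1794 − 1823 = −29 kJ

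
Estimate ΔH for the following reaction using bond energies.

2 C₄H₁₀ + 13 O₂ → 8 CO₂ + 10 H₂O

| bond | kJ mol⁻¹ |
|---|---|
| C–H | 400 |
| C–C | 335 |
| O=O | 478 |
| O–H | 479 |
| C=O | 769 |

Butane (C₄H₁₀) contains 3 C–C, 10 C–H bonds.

Bonds broken (reactants):
  C–C: 6 × 335 = 2010
  C–H: 20 × 400 = 8000
  O=O: 13 × 478 = 6214
  Σ(broken) = 16224 kJ
Bonds formed (products):
  C=O: 16 × 769 = 12304
  O–H: 20 × 479 = 9580
  Σ(formed) = 21884 kJ
ΔH = Σ(broken) − Σ(formed) = 16224 − 21884 = −5660 kJ

ΔH ≈ −5660 kJ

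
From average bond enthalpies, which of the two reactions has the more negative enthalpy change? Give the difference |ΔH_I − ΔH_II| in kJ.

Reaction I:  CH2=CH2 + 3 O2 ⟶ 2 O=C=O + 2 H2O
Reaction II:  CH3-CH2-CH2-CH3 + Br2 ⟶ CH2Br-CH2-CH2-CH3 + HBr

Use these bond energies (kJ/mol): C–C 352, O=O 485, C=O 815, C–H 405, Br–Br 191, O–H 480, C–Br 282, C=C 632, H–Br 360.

Reaction I:
  Bonds broken (reactants):
    C–H: 4 × 405 = 1620
    C=C: 1 × 632 = 632
    O=O: 3 × 485 = 1455
    Σ(broken) = 3707 kJ
  Bonds formed (products):
    C=O: 4 × 815 = 3260
    O–H: 4 × 480 = 1920
    Σ(formed) = 5180 kJ
  ΔH_I = 3707 − 5180 = −1473 kJ
Reaction II:
  Bonds broken (reactants):
    Br–Br: 1 × 191 = 191
    C–C: 3 × 352 = 1056
    C–H: 10 × 405 = 4050
    Σ(broken) = 5297 kJ
  Bonds formed (products):
    C–Br: 1 × 282 = 282
    C–C: 3 × 352 = 1056
    C–H: 9 × 405 = 3645
    H–Br: 1 × 360 = 360
    Σ(formed) = 5343 kJ
  ΔH_II = 5297 − 5343 = −46 kJ
ΔH_I − ΔH_II = −1427 kJ, so reaction I has the more negative ΔH; |ΔH_I − ΔH_II| = 1427 kJ.

Reaction I, by 1427 kJ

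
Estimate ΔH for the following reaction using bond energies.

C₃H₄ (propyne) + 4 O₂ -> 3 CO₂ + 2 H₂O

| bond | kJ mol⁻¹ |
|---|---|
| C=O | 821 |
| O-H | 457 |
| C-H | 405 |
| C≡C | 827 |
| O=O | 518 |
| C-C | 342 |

Bonds broken (reactants):
  C≡C: 1 × 827 = 827
  C-C: 1 × 342 = 342
  C-H: 4 × 405 = 1620
  O=O: 4 × 518 = 2072
  Σ(broken) = 4861 kJ
Bonds formed (products):
  C=O: 6 × 821 = 4926
  O-H: 4 × 457 = 1828
  Σ(formed) = 6754 kJ
ΔH = Σ(broken) − Σ(formed) = 4861 − 6754 = −1893 kJ

ΔH ≈ −1893 kJ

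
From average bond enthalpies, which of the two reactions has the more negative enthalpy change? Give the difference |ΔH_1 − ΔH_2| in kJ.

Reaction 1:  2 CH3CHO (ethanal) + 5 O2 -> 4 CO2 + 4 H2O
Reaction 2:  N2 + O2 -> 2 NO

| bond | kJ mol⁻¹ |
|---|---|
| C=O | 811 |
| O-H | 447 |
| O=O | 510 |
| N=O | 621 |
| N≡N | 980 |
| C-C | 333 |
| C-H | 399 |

Reaction 1, by 2282 kJ

Reaction 1:
  Bonds broken (reactants):
    C-C: 2 × 333 = 666
    C-H: 8 × 399 = 3192
    C=O: 2 × 811 = 1622
    O=O: 5 × 510 = 2550
    Σ(broken) = 8030 kJ
  Bonds formed (products):
    C=O: 8 × 811 = 6488
    O-H: 8 × 447 = 3576
    Σ(formed) = 10064 kJ
  ΔH_1 = 8030 − 10064 = −2034 kJ
Reaction 2:
  Bonds broken (reactants):
    N≡N: 1 × 980 = 980
    O=O: 1 × 510 = 510
    Σ(broken) = 1490 kJ
  Bonds formed (products):
    N=O: 2 × 621 = 1242
    Σ(formed) = 1242 kJ
  ΔH_2 = 1490 − 1242 = +248 kJ
ΔH_1 − ΔH_2 = −2282 kJ, so reaction 1 has the more negative ΔH; |ΔH_1 − ΔH_2| = 2282 kJ.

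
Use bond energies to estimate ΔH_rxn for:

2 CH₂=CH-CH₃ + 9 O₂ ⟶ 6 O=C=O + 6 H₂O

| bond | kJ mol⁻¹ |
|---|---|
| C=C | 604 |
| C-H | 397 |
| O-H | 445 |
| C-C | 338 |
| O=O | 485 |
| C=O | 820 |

Bonds broken (reactants):
  C-C: 2 × 338 = 676
  C-H: 12 × 397 = 4764
  C=C: 2 × 604 = 1208
  O=O: 9 × 485 = 4365
  Σ(broken) = 11013 kJ
Bonds formed (products):
  C=O: 12 × 820 = 9840
  O-H: 12 × 445 = 5340
  Σ(formed) = 15180 kJ
ΔH = Σ(broken) − Σ(formed) = 11013 − 15180 = −4167 kJ

ΔH ≈ −4167 kJ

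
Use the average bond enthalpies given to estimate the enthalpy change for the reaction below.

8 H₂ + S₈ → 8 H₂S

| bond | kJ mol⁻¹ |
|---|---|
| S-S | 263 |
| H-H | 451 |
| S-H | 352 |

Bonds broken (reactants):
  H-H: 8 × 451 = 3608
  S-S: 8 × 263 = 2104
  Σ(broken) = 5712 kJ
Bonds formed (products):
  S-H: 16 × 352 = 5632
  Σ(formed) = 5632 kJ
ΔH = Σ(broken) − Σ(formed) = 5712 − 5632 = +80 kJ

ΔH ≈ +80 kJ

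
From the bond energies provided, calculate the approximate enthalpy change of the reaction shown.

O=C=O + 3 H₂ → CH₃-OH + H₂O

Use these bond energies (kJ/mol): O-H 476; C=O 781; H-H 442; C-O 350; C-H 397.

Bonds broken (reactants):
  C=O: 2 × 781 = 1562
  H-H: 3 × 442 = 1326
  Σ(broken) = 2888 kJ
Bonds formed (products):
  C-H: 3 × 397 = 1191
  C-O: 1 × 350 = 350
  O-H: 3 × 476 = 1428
  Σ(formed) = 2969 kJ
ΔH = Σ(broken) − Σ(formed) = 2888 − 2969 = −81 kJ

ΔH ≈ −81 kJ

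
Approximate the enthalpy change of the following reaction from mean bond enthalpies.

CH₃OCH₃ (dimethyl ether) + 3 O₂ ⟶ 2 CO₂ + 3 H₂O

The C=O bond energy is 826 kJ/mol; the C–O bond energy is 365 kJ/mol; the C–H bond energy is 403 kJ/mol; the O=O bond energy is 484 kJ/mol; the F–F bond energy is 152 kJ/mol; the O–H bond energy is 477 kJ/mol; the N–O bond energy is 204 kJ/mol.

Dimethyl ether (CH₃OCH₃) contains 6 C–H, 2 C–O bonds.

Bonds broken (reactants):
  C–H: 6 × 403 = 2418
  C–O: 2 × 365 = 730
  O=O: 3 × 484 = 1452
  Σ(broken) = 4600 kJ
Bonds formed (products):
  C=O: 4 × 826 = 3304
  O–H: 6 × 477 = 2862
  Σ(formed) = 6166 kJ
ΔH = Σ(broken) − Σ(formed) = 4600 − 6166 = −1566 kJ

ΔH ≈ −1566 kJ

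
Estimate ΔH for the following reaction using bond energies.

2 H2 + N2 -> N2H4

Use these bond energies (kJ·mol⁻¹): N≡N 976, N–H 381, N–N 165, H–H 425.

Bonds broken (reactants):
  H–H: 2 × 425 = 850
  N≡N: 1 × 976 = 976
  Σ(broken) = 1826 kJ
Bonds formed (products):
  N–H: 4 × 381 = 1524
  N–N: 1 × 165 = 165
  Σ(formed) = 1689 kJ
ΔH = Σ(broken) − Σ(formed) = 1826 − 1689 = +137 kJ

ΔH ≈ +137 kJ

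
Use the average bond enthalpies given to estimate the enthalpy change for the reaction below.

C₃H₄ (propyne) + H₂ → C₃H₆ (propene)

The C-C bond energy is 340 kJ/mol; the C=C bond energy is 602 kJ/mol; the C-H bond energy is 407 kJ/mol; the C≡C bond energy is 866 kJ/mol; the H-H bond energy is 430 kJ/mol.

Bonds broken (reactants):
  C≡C: 1 × 866 = 866
  C-C: 1 × 340 = 340
  C-H: 4 × 407 = 1628
  H-H: 1 × 430 = 430
  Σ(broken) = 3264 kJ
Bonds formed (products):
  C-C: 1 × 340 = 340
  C-H: 6 × 407 = 2442
  C=C: 1 × 602 = 602
  Σ(formed) = 3384 kJ
ΔH = Σ(broken) − Σ(formed) = 3264 − 3384 = −120 kJ

ΔH ≈ −120 kJ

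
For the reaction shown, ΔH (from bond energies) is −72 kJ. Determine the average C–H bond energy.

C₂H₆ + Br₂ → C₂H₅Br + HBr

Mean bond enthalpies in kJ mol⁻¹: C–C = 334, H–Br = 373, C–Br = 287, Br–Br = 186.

Let D be the C–H bond energy.
Σ(broken) = 1×186 + 1×334 + 6×D = 520 + 6D
Σ(formed) = 1×287 + 1×334 + 5×D + 1×373 = 994 + 5D
ΔH = Σ(broken) − Σ(formed) = (520 + 6D) − (994 + 5D) = −474 + D
Setting this equal to −72 kJ gives D = 402 kJ/mol.

D(C–H) ≈ 402 kJ/mol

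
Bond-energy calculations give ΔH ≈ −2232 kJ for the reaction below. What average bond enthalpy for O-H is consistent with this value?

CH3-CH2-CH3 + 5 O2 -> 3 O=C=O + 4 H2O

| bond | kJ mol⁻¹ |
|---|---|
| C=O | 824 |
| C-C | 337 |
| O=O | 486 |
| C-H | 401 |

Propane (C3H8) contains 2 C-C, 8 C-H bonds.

Let D be the O-H bond energy.
Σ(broken) = 2×337 + 8×401 + 5×486 = 6312
Σ(formed) = 6×824 + 8×D = 4944 + 8D
ΔH = Σ(broken) − Σ(formed) = (6312) − (4944 + 8D) = +1368 − 8D
Setting this equal to −2232 kJ gives 8D = 3600, so D = 450 kJ/mol.

D(O-H) ≈ 450 kJ/mol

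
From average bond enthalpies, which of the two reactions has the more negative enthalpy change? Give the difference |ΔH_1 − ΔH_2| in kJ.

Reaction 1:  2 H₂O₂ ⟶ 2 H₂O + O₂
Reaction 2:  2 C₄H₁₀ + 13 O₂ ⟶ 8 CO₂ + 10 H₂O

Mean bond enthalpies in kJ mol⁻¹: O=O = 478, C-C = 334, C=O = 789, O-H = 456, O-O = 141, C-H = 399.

Reaction 2, by 5350 kJ

Reaction 1:
  Bonds broken (reactants):
    O-H: 4 × 456 = 1824
    O-O: 2 × 141 = 282
    Σ(broken) = 2106 kJ
  Bonds formed (products):
    O-H: 4 × 456 = 1824
    O=O: 1 × 478 = 478
    Σ(formed) = 2302 kJ
  ΔH_1 = 2106 − 2302 = −196 kJ
Reaction 2:
  Bonds broken (reactants):
    C-C: 6 × 334 = 2004
    C-H: 20 × 399 = 7980
    O=O: 13 × 478 = 6214
    Σ(broken) = 16198 kJ
  Bonds formed (products):
    C=O: 16 × 789 = 12624
    O-H: 20 × 456 = 9120
    Σ(formed) = 21744 kJ
  ΔH_2 = 16198 − 21744 = −5546 kJ
ΔH_1 − ΔH_2 = +5350 kJ, so reaction 2 has the more negative ΔH; |ΔH_1 − ΔH_2| = 5350 kJ.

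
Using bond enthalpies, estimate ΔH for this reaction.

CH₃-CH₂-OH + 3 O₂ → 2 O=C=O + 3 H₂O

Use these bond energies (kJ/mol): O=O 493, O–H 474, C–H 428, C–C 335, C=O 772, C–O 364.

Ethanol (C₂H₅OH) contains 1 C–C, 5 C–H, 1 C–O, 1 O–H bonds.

Bonds broken (reactants):
  C–C: 1 × 335 = 335
  C–H: 5 × 428 = 2140
  C–O: 1 × 364 = 364
  O–H: 1 × 474 = 474
  O=O: 3 × 493 = 1479
  Σ(broken) = 4792 kJ
Bonds formed (products):
  C=O: 4 × 772 = 3088
  O–H: 6 × 474 = 2844
  Σ(formed) = 5932 kJ
ΔH = Σ(broken) − Σ(formed) = 4792 − 5932 = −1140 kJ

ΔH ≈ −1140 kJ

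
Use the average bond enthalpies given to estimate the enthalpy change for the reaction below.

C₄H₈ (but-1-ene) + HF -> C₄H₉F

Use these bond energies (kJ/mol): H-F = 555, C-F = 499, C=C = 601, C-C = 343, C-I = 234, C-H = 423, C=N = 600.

Bonds broken (reactants):
  C-C: 2 × 343 = 686
  C-H: 8 × 423 = 3384
  C=C: 1 × 601 = 601
  H-F: 1 × 555 = 555
  Σ(broken) = 5226 kJ
Bonds formed (products):
  C-C: 3 × 343 = 1029
  C-F: 1 × 499 = 499
  C-H: 9 × 423 = 3807
  Σ(formed) = 5335 kJ
ΔH = Σ(broken) − Σ(formed) = 5226 − 5335 = −109 kJ

ΔH ≈ −109 kJ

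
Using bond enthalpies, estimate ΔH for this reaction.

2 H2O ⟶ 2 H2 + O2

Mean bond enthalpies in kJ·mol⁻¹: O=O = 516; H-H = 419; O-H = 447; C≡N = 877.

ΔH ≈ +434 kJ

Bonds broken (reactants):
  O-H: 4 × 447 = 1788
  Σ(broken) = 1788 kJ
Bonds formed (products):
  H-H: 2 × 419 = 838
  O=O: 1 × 516 = 516
  Σ(formed) = 1354 kJ
ΔH = Σ(broken) − Σ(formed) = 1788 − 1354 = +434 kJ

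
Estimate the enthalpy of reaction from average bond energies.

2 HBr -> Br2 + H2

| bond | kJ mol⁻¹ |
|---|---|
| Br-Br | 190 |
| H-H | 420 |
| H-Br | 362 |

ΔH ≈ +114 kJ

Bonds broken (reactants):
  H-Br: 2 × 362 = 724
  Σ(broken) = 724 kJ
Bonds formed (products):
  Br-Br: 1 × 190 = 190
  H-H: 1 × 420 = 420
  Σ(formed) = 610 kJ
ΔH = Σ(broken) − Σ(formed) = 724 − 610 = +114 kJ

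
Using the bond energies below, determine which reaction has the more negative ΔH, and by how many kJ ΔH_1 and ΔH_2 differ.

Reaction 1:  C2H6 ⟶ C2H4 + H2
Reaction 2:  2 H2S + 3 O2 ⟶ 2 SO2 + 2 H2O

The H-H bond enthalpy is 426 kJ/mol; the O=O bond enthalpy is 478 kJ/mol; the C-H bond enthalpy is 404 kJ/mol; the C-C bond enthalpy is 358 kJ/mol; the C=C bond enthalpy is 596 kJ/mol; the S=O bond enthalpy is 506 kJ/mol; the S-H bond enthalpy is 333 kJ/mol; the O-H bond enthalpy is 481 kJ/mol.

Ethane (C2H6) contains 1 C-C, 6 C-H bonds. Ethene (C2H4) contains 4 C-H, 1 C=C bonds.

Reaction 2, by 1326 kJ

Reaction 1:
  Bonds broken (reactants):
    C-C: 1 × 358 = 358
    C-H: 6 × 404 = 2424
    Σ(broken) = 2782 kJ
  Bonds formed (products):
    C-H: 4 × 404 = 1616
    C=C: 1 × 596 = 596
    H-H: 1 × 426 = 426
    Σ(formed) = 2638 kJ
  ΔH_1 = 2782 − 2638 = +144 kJ
Reaction 2:
  Bonds broken (reactants):
    O=O: 3 × 478 = 1434
    S-H: 4 × 333 = 1332
    Σ(broken) = 2766 kJ
  Bonds formed (products):
    O-H: 4 × 481 = 1924
    S=O: 4 × 506 = 2024
    Σ(formed) = 3948 kJ
  ΔH_2 = 2766 − 3948 = −1182 kJ
ΔH_1 − ΔH_2 = +1326 kJ, so reaction 2 has the more negative ΔH; |ΔH_1 − ΔH_2| = 1326 kJ.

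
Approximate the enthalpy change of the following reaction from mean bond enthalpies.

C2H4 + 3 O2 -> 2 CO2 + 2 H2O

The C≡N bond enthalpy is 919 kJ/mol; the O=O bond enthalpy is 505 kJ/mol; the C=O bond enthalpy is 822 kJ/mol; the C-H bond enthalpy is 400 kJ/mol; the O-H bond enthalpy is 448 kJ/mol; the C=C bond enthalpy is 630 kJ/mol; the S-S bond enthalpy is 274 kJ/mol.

Bonds broken (reactants):
  C-H: 4 × 400 = 1600
  C=C: 1 × 630 = 630
  O=O: 3 × 505 = 1515
  Σ(broken) = 3745 kJ
Bonds formed (products):
  C=O: 4 × 822 = 3288
  O-H: 4 × 448 = 1792
  Σ(formed) = 5080 kJ
ΔH = Σ(broken) − Σ(formed) = 3745 − 5080 = −1335 kJ

ΔH ≈ −1335 kJ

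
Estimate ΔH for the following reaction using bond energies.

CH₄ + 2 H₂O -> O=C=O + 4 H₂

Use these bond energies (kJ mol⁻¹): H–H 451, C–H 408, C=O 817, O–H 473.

Bonds broken (reactants):
  C–H: 4 × 408 = 1632
  O–H: 4 × 473 = 1892
  Σ(broken) = 3524 kJ
Bonds formed (products):
  C=O: 2 × 817 = 1634
  H–H: 4 × 451 = 1804
  Σ(formed) = 3438 kJ
ΔH = Σ(broken) − Σ(formed) = 3524 − 3438 = +86 kJ

ΔH ≈ +86 kJ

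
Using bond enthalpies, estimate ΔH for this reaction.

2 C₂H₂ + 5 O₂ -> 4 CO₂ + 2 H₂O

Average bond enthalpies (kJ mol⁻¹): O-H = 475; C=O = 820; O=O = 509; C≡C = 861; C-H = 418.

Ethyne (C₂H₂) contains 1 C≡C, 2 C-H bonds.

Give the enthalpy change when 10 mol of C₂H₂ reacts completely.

ΔH = −12605 kJ

Bonds broken (reactants):
  C≡C: 2 × 861 = 1722
  C-H: 4 × 418 = 1672
  O=O: 5 × 509 = 2545
  Σ(broken) = 5939 kJ
Bonds formed (products):
  C=O: 8 × 820 = 6560
  O-H: 4 × 475 = 1900
  Σ(formed) = 8460 kJ
ΔH = Σ(broken) − Σ(formed) = 5939 − 8460 = −2521 kJ
For 5× the reaction as written: 5 × (−2521) = −12605 kJ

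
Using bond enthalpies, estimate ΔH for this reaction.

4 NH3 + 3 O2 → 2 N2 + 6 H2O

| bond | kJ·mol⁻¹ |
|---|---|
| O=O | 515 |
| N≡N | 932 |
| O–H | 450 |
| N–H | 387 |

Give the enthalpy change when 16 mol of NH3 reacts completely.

Bonds broken (reactants):
  N–H: 12 × 387 = 4644
  O=O: 3 × 515 = 1545
  Σ(broken) = 6189 kJ
Bonds formed (products):
  N≡N: 2 × 932 = 1864
  O–H: 12 × 450 = 5400
  Σ(formed) = 7264 kJ
ΔH = Σ(broken) − Σ(formed) = 6189 − 7264 = −1075 kJ
For 4× the reaction as written: 4 × (−1075) = −4300 kJ

ΔH = −4300 kJ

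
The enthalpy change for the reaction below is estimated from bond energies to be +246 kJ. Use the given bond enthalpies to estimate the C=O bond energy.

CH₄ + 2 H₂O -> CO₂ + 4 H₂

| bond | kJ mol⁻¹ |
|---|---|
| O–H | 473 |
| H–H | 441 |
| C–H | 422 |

Let D be the C=O bond energy.
Σ(broken) = 4×422 + 4×473 = 3580
Σ(formed) = 2×D + 4×441 = 1764 + 2D
ΔH = Σ(broken) − Σ(formed) = (3580) − (1764 + 2D) = +1816 − 2D
Setting this equal to +246 kJ gives 2D = 1570, so D = 785 kJ/mol.

D(C=O) ≈ 785 kJ/mol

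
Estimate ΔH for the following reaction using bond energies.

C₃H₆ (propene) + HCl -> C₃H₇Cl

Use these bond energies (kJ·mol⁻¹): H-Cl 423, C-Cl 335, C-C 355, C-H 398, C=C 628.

Bonds broken (reactants):
  C-C: 1 × 355 = 355
  C-H: 6 × 398 = 2388
  C=C: 1 × 628 = 628
  H-Cl: 1 × 423 = 423
  Σ(broken) = 3794 kJ
Bonds formed (products):
  C-C: 2 × 355 = 710
  C-Cl: 1 × 335 = 335
  C-H: 7 × 398 = 2786
  Σ(formed) = 3831 kJ
ΔH = Σ(broken) − Σ(formed) = 3794 − 3831 = −37 kJ

ΔH ≈ −37 kJ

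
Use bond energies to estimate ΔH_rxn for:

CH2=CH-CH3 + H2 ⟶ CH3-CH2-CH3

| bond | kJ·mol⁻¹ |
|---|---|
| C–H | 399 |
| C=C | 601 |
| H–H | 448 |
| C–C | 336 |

ΔH ≈ −85 kJ

Bonds broken (reactants):
  C–C: 1 × 336 = 336
  C–H: 6 × 399 = 2394
  C=C: 1 × 601 = 601
  H–H: 1 × 448 = 448
  Σ(broken) = 3779 kJ
Bonds formed (products):
  C–C: 2 × 336 = 672
  C–H: 8 × 399 = 3192
  Σ(formed) = 3864 kJ
ΔH = Σ(broken) − Σ(formed) = 3779 − 3864 = −85 kJ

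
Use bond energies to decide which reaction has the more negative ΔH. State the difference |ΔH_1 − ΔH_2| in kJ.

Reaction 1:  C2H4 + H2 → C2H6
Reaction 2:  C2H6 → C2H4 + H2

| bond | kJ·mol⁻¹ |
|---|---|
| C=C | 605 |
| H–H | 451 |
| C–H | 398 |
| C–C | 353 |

Reaction 1, by 186 kJ

Reaction 1:
  Bonds broken (reactants):
    C–H: 4 × 398 = 1592
    C=C: 1 × 605 = 605
    H–H: 1 × 451 = 451
    Σ(broken) = 2648 kJ
  Bonds formed (products):
    C–C: 1 × 353 = 353
    C–H: 6 × 398 = 2388
    Σ(formed) = 2741 kJ
  ΔH_1 = 2648 − 2741 = −93 kJ
Reaction 2:
  Bonds broken (reactants):
    C–C: 1 × 353 = 353
    C–H: 6 × 398 = 2388
    Σ(broken) = 2741 kJ
  Bonds formed (products):
    C–H: 4 × 398 = 1592
    C=C: 1 × 605 = 605
    H–H: 1 × 451 = 451
    Σ(formed) = 2648 kJ
  ΔH_2 = 2741 − 2648 = +93 kJ
ΔH_1 − ΔH_2 = −186 kJ, so reaction 1 has the more negative ΔH; |ΔH_1 − ΔH_2| = 186 kJ.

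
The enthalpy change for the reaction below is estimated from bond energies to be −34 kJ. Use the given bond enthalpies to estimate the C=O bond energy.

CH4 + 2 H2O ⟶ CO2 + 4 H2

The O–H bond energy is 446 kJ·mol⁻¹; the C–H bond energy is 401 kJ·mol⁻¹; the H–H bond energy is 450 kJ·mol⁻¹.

Let D be the C=O bond energy.
Σ(broken) = 4×401 + 4×446 = 3388
Σ(formed) = 2×D + 4×450 = 1800 + 2D
ΔH = Σ(broken) − Σ(formed) = (3388) − (1800 + 2D) = +1588 − 2D
Setting this equal to −34 kJ gives 2D = 1622, so D = 811 kJ/mol.

D(C=O) ≈ 811 kJ/mol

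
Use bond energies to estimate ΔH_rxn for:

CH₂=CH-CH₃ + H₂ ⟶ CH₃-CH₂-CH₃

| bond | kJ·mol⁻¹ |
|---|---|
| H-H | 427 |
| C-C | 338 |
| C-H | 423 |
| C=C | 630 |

Bonds broken (reactants):
  C-C: 1 × 338 = 338
  C-H: 6 × 423 = 2538
  C=C: 1 × 630 = 630
  H-H: 1 × 427 = 427
  Σ(broken) = 3933 kJ
Bonds formed (products):
  C-C: 2 × 338 = 676
  C-H: 8 × 423 = 3384
  Σ(formed) = 4060 kJ
ΔH = Σ(broken) − Σ(formed) = 3933 − 4060 = −127 kJ

ΔH ≈ −127 kJ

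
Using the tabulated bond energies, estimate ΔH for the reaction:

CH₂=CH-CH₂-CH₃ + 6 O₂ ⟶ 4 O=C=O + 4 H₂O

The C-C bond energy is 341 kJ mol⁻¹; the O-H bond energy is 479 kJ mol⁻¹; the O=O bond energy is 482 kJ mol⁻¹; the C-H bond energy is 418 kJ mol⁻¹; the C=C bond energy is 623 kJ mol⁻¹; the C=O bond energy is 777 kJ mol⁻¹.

ΔH ≈ −2507 kJ

Bonds broken (reactants):
  C-C: 2 × 341 = 682
  C-H: 8 × 418 = 3344
  C=C: 1 × 623 = 623
  O=O: 6 × 482 = 2892
  Σ(broken) = 7541 kJ
Bonds formed (products):
  C=O: 8 × 777 = 6216
  O-H: 8 × 479 = 3832
  Σ(formed) = 10048 kJ
ΔH = Σ(broken) − Σ(formed) = 7541 − 10048 = −2507 kJ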